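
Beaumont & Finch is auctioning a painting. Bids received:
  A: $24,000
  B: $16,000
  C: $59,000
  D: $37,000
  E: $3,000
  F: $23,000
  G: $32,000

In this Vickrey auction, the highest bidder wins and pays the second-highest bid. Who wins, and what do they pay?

Sorting bids: 59,000 (C) > 37,000 (D) > 32,000 (G) > 24,000 (A) > 23,000 (F) > 16,000 (B) > …
C is highest; pays the second-highest bid, $37,000.

C pays $37,000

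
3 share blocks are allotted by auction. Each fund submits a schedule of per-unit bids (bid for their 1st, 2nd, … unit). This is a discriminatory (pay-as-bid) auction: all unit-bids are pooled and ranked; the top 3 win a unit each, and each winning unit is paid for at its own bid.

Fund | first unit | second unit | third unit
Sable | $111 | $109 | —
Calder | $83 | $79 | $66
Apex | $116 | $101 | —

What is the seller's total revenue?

Pooled unit-bids ranked (top 3): 116 (Apex-1), 111 (Sable-1), 109 (Sable-2)
Next rejected bid: $101 (not a price — pay-as-bid).
Each winning unit pays its own bid.
Revenue = 116 + 111 + 109 = $336.

Total revenue: $336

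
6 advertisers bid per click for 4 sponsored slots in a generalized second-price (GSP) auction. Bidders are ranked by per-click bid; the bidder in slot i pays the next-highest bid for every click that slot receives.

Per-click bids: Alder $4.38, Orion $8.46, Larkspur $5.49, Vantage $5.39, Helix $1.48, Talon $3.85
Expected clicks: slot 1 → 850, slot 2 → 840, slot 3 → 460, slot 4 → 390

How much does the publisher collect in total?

Ranked by bid: $8.46 (Orion) > $5.49 (Larkspur) > $5.39 (Vantage) > $4.38 (Alder) > $3.85 (Talon) > …
Slot 1: Orion pays $5.49 × 850 = $4666.50
Slot 2: Larkspur pays $5.39 × 840 = $4527.60
Slot 3: Vantage pays $4.38 × 460 = $2014.80
Slot 4: Alder pays $3.85 × 390 = $1501.50
Total = $12710.40

Total revenue: $12710.40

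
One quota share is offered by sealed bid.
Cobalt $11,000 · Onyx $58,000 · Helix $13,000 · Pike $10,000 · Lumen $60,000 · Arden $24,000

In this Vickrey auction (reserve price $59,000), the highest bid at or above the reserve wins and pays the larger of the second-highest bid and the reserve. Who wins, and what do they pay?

Lumen pays $59,000

Bids ranked: 60,000 (Lumen) > 58,000 (Onyx) > 24,000 (Arden) > 13,000 (Helix) > 11,000 (Cobalt) > 10,000 (Pike)
Lumen has the top bid at or above the reserve ($60,000).
Second-highest bid $58,000 is below the reserve $59,000, so the reserve binds → payment $59,000.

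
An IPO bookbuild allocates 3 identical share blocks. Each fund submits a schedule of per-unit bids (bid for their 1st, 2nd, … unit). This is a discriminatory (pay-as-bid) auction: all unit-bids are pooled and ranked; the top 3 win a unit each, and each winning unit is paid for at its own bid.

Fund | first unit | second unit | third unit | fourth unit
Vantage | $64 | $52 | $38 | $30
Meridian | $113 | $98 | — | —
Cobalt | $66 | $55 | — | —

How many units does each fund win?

Cobalt 1, Meridian 2

Merging the schedules and taking the best 3: 113 (Meridian-1), 98 (Meridian-2), 66 (Cobalt-1)
Next rejected bid: $64 (not a price — pay-as-bid).
Allocation: Cobalt 1, Meridian 2.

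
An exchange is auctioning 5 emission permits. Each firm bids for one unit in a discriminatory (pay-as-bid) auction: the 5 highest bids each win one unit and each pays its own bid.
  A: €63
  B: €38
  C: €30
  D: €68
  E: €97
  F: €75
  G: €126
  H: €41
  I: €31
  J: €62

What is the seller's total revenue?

Ordering the bids: 126 (G), 97 (E), 75 (F), 68 (D), 63 (A), 62 (J), 41 (H), …
Top 5: G, E, F, D, A.
Total revenue = 126 + 97 + 75 + 68 + 63 = €429.

Total revenue: €429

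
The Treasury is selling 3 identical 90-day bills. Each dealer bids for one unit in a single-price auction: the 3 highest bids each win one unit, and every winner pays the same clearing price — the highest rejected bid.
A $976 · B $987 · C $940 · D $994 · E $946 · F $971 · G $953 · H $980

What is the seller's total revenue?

Sorting: 994 (D), 987 (B), 980 (H), 976 (A), 971 (F), …
The 3 highest are D, B, H.
Highest unsuccessful bid: $976 → clearing price.
Total revenue = 3 × $976 = $2,928.

Total revenue: $2,928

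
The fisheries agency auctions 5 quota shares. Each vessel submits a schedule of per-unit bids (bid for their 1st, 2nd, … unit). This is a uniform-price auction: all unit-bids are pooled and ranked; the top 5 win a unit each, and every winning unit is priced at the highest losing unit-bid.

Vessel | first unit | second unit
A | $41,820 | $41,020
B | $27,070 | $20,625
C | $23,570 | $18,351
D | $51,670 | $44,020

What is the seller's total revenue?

Total revenue: $117,850

Merging the schedules and taking the best 5: 51,670 (D-1), 44,020 (D-2), 41,820 (A-1), 41,020 (A-2), 27,070 (B-1)
Highest rejected unit-bid = $23,570.
Allocation: A 2, B 1, D 2. Every unit priced at $23,570.
Revenue = 5 × 23,570 = $117,850.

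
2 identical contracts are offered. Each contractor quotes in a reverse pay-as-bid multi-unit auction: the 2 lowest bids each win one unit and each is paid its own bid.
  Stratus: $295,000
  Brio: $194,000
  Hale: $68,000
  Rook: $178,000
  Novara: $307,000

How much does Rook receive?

Ordering the bids: 68,000 (Hale), 178,000 (Rook), 194,000 (Brio), 295,000 (Stratus), …
Winners (2 units): Hale, Rook.
Rook wins → own bid $178,000.

Rook is paid $178,000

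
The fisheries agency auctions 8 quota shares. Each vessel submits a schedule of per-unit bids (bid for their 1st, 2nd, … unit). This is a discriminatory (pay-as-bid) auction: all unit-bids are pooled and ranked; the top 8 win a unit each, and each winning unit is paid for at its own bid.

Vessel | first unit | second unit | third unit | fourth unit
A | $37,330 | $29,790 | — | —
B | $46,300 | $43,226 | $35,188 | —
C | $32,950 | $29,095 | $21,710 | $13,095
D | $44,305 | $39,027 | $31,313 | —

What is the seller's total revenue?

Total revenue: $309,639

Merging the schedules and taking the best 8: 46,300 (B-1), 44,305 (D-1), 43,226 (B-2), 39,027 (D-2), 37,330 (A-1), 35,188 (B-3), 32,950 (C-1), 31,313 (D-3)
Next rejected bid: $29,790 (not a price — pay-as-bid).
Each winning unit pays its own bid.
Revenue = 46,300 + 44,305 + 43,226 + 39,027 + 37,330 + 35,188 + 32,950 + 31,313 = $309,639.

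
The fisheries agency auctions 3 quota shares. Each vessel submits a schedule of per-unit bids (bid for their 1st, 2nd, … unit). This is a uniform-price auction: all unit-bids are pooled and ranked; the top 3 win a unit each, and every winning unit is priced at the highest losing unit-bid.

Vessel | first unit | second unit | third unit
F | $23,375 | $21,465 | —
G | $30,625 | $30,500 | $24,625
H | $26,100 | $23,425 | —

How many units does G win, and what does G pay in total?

Merging the schedules and taking the best 3: 30,625 (G-1), 30,500 (G-2), 26,100 (H-1)
First bid not allocated: $24,625.
G wins 2 unit(s) at $24,625 each.

G: 2 units, pays $49,250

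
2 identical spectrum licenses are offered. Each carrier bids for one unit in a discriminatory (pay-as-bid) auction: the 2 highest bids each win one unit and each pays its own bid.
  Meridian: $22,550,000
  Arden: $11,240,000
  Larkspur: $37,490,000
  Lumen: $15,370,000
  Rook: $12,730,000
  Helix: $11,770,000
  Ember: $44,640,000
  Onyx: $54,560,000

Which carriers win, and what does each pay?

Onyx $54,560,000, Ember $44,640,000

Ordering the bids: 54,560,000 (Onyx), 44,640,000 (Ember), 37,490,000 (Larkspur), 22,550,000 (Meridian), …
Top 2: Onyx, Ember.
Each winner pays its own bid: Onyx $54,560,000, Ember $44,640,000.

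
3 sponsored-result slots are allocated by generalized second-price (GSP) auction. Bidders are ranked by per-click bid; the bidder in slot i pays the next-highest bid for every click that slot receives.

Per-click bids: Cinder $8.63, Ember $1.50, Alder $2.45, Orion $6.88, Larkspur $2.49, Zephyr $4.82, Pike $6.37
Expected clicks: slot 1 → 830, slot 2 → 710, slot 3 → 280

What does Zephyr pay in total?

Ranked by bid: $8.63 (Cinder) > $6.88 (Orion) > $6.37 (Pike) > $4.82 (Zephyr) > …
Zephyr ranks below slot 3 → no slot, pays nothing.

Zephyr pays $0.00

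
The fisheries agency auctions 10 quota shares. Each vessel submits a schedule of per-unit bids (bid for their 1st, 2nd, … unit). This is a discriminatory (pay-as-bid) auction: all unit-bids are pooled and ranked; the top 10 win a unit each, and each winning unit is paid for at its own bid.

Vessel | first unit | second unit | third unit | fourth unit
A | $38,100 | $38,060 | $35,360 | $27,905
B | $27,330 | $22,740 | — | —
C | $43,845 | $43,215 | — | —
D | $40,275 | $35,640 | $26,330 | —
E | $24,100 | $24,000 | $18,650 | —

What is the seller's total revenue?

Merging the schedules and taking the best 10: 43,845 (C-1), 43,215 (C-2), 40,275 (D-1), 38,100 (A-1), 38,060 (A-2), 35,640 (D-2), 35,360 (A-3), 27,905 (A-4), 27,330 (B-1), 26,330 (D-3)
Next rejected bid: $24,100 (not a price — pay-as-bid).
Each winning unit pays its own bid.
Revenue = 43,845 + 43,215 + 40,275 + 38,100 + 38,060 + 35,640 + 35,360 + 27,905 + 27,330 + 26,330 = $356,060.

Total revenue: $356,060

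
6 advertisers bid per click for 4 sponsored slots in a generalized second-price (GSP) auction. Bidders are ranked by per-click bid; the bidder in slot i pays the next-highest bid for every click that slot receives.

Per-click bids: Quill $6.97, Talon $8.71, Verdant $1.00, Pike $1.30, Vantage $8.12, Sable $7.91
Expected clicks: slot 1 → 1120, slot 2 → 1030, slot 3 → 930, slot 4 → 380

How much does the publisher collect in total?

Ranked by bid: $8.71 (Talon) > $8.12 (Vantage) > $7.91 (Sable) > $6.97 (Quill) > $1.30 (Pike) > …
Slot 1: Talon pays $8.12 × 1120 = $9094.40
Slot 2: Vantage pays $7.91 × 1030 = $8147.30
Slot 3: Sable pays $6.97 × 930 = $6482.10
Slot 4: Quill pays $1.30 × 380 = $494.00
Total = $24217.80

Total revenue: $24217.80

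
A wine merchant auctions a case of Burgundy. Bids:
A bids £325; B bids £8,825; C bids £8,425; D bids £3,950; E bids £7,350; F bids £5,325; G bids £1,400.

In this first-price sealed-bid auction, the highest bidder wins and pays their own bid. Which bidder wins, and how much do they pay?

Rule: the highest bidder wins and pays their own bid.
Bids in order: 8,825 (B) > 8,425 (C) > 7,350 (E) > 5,325 (F) > 3,950 (D) > 1,400 (G) > …
B has the highest bid and pays exactly that: £8,825.

B pays £8,825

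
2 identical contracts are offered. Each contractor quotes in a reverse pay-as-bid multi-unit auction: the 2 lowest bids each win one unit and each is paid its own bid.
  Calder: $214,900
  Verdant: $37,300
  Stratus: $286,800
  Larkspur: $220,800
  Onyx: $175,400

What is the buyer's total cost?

Sorting: 37,300 (Verdant), 175,400 (Onyx), 214,900 (Calder), 220,800 (Larkspur), …
The 2 lowest are Verdant, Onyx.
Total cost = 37,300 + 175,400 = $212,700.

Total cost: $212,700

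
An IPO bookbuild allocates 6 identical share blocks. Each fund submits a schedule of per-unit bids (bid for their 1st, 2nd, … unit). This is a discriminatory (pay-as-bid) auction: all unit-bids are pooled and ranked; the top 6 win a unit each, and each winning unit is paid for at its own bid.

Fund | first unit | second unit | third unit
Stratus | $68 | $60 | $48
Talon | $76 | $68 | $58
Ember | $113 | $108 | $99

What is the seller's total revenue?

Pooled unit-bids ranked (top 6): 113 (Ember-1), 108 (Ember-2), 99 (Ember-3), 76 (Talon-1), 68 (Stratus-1), 68 (Talon-2)
Next rejected bid: $60 (not a price — pay-as-bid).
Each winning unit pays its own bid.
Revenue = 113 + 108 + 99 + 76 + 68 + 68 = $532.

Total revenue: $532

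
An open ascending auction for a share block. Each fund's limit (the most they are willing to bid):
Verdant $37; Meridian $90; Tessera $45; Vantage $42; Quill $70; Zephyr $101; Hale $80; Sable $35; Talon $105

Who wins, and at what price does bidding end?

Talon wins at $101

Sorting limits: 105 (Talon) > 101 (Zephyr) > 90 (Meridian) > 80 (Hale) > 70 (Quill) > 45 (Tessera) > …
Zephyr is the last rival to drop out, at $101; Talon remains and wins at that price.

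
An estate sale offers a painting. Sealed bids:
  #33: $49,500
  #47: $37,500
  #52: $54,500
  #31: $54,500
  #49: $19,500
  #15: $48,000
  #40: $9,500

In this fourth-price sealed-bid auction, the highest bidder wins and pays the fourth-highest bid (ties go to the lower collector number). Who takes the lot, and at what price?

Bids ranked: 54,500 (#31) > 54,500 (#52) > 49,500 (#33) > 48,000 (#15) > 37,500 (#47) > 19,500 (#49) > …
#31 and #52 tie at $54,500; tie-break gives it to #31.
#31 is highest; pays the fourth-highest bid, $48,000.

#31 pays $48,000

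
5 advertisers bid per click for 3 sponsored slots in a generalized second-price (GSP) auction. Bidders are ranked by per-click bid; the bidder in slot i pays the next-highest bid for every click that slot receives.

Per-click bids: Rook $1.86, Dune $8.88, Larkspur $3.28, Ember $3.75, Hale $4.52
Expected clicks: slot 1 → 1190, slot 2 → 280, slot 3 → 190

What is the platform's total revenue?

Total revenue: $7052.00

Sorting advertisers: $8.88 (Dune) > $4.52 (Hale) > $3.75 (Ember) > $3.28 (Larkspur) > …
Slot 1: Dune pays $4.52 × 1190 = $5378.80
Slot 2: Hale pays $3.75 × 280 = $1050.00
Slot 3: Ember pays $3.28 × 190 = $623.20
Total = $7052.00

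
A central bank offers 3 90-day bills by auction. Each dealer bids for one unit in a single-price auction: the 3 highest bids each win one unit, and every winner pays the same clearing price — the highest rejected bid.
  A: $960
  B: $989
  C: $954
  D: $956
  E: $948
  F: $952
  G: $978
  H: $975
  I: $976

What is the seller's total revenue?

Total revenue: $2,925

Bids ranked high→low: 989 (B), 978 (G), 976 (I), 975 (H), 960 (A), …
Top 3: B, G, I.
Clearing price = highest rejected bid = $975.
Total revenue = 3 × $975 = $2,925.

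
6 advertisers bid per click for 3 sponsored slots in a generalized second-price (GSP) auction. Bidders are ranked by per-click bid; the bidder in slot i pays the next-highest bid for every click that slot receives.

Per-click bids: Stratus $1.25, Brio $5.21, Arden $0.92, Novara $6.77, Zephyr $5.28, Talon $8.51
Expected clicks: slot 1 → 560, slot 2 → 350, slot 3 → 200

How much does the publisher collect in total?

Total revenue: $6681.20

Ranked by bid: $8.51 (Talon) > $6.77 (Novara) > $5.28 (Zephyr) > $5.21 (Brio) > …
Slot 1: Talon pays $6.77 × 560 = $3791.20
Slot 2: Novara pays $5.28 × 350 = $1848.00
Slot 3: Zephyr pays $5.21 × 200 = $1042.00
Total = $6681.20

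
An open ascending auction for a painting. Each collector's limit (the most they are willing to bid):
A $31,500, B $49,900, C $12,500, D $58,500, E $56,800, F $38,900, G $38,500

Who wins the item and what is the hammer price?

Sorting limits: 58,500 (D) > 56,800 (E) > 49,900 (B) > 38,900 (F) > 38,500 (G) > 31,500 (A) > …
E is the last rival to drop out, at $56,800; D remains and wins at that price.

D wins at $56,800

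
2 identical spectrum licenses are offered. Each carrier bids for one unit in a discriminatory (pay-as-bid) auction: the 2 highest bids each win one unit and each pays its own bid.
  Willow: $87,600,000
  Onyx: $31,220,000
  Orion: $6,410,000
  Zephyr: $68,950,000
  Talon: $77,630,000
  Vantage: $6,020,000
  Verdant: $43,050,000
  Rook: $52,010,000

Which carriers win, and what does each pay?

Bids ranked high→low: 87,600,000 (Willow), 77,630,000 (Talon), 68,950,000 (Zephyr), 52,010,000 (Rook), …
Winners (2 units): Willow, Talon.
Each winner pays its own bid: Willow $87,600,000, Talon $77,630,000.

Willow $87,600,000, Talon $77,630,000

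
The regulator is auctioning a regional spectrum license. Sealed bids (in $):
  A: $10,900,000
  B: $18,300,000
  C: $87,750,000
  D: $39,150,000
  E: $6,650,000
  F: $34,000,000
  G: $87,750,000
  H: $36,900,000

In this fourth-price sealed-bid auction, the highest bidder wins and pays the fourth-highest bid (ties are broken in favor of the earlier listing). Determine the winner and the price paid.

Rule: the highest bidder wins and pays the fourth-highest bid.
Bids in order: 87,750,000 (C) > 87,750,000 (G) > 39,150,000 (D) > 36,900,000 (H) > 34,000,000 (F) > 18,300,000 (B) > …
C and G tie at $87,750,000; tie-break gives it to C.
C wins; payment is bid #4 in the ranking = $36,900,000.

C pays $36,900,000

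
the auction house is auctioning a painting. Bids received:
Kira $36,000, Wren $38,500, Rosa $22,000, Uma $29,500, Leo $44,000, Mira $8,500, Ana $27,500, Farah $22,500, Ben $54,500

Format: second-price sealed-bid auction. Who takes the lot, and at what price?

Bids in order: 54,500 (Ben) > 44,000 (Leo) > 38,500 (Wren) > 36,000 (Kira) > 29,500 (Uma) > 27,500 (Ana) > …
Second-price: Ben pays Leo's bid of $44,000.

Ben pays $44,000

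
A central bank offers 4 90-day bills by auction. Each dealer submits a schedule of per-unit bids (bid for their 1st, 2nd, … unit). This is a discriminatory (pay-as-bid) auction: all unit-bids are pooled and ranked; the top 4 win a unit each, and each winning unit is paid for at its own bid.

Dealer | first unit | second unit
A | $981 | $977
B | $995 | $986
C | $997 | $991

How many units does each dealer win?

Pooled unit-bids ranked (top 4): 997 (C-1), 995 (B-1), 991 (C-2), 986 (B-2)
Next rejected bid: $981 (not a price — pay-as-bid).
Allocation: B 2, C 2.

B 2, C 2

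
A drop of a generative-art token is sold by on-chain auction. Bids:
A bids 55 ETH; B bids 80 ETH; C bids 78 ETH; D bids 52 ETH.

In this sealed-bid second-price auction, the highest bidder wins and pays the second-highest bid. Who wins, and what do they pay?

B pays 78 ETH

Sealed-bid second-price auction: the highest bidder wins and pays the second-highest bid.
Sorting bids: 80 (B) > 78 (C) > 55 (A) > 52 (D)
Second-price: B pays C's bid of 78 ETH.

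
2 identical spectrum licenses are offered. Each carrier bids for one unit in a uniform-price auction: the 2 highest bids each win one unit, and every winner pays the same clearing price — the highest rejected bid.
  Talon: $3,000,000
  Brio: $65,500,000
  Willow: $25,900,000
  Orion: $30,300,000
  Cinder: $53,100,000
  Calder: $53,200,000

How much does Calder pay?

Calder pays $53,100,000

Bids ranked high→low: 65,500,000 (Brio), 53,200,000 (Calder), 53,100,000 (Cinder), 30,300,000 (Orion), …
The 2 highest are Brio, Calder.
Highest unsuccessful bid: $53,100,000 → clearing price.
Calder wins → pays $53,100,000.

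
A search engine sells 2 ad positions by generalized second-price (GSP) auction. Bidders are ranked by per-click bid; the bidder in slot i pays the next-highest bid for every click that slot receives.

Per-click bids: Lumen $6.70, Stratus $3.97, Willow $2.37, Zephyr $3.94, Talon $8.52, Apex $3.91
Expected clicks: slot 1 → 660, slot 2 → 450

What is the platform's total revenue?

Total revenue: $6208.50

Ranked by bid: $8.52 (Talon) > $6.70 (Lumen) > $3.97 (Stratus) > …
Slot 1: Talon pays $6.70 × 660 = $4422.00
Slot 2: Lumen pays $3.97 × 450 = $1786.50
Total = $6208.50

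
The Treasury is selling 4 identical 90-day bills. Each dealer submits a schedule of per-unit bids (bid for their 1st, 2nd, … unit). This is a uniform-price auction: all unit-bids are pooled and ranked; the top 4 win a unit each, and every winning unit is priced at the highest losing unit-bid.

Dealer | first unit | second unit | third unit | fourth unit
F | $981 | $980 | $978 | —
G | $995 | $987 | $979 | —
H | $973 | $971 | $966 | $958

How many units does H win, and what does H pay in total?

H: 0 units, pays $0

Merging the schedules and taking the best 4: 995 (G-1), 987 (G-2), 981 (F-1), 980 (F-2)
First bid not allocated: $979.
H wins 0 unit(s) at $979 each.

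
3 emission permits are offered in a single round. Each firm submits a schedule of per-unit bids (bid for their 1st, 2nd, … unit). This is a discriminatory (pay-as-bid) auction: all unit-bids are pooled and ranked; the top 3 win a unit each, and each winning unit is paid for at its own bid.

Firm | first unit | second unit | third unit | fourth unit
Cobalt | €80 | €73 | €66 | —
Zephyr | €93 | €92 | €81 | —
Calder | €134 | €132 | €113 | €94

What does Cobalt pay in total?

Cobalt pays €0

Pooled unit-bids ranked (top 3): 134 (Calder-1), 132 (Calder-2), 113 (Calder-3)
Next rejected bid: €94 (not a price — pay-as-bid).
Cobalt wins no units.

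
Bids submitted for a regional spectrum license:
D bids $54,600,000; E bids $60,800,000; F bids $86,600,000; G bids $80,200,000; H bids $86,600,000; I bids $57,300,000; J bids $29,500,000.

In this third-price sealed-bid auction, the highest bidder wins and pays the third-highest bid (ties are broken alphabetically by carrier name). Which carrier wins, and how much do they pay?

Bids ranked: 86,600,000 (F) > 86,600,000 (H) > 80,200,000 (G) > 60,800,000 (E) > 57,300,000 (I) > 54,600,000 (D) > …
Tie at $86,600,000 → F wins by tie-break.
F is highest; pays the third-highest bid, $80,200,000.

F pays $80,200,000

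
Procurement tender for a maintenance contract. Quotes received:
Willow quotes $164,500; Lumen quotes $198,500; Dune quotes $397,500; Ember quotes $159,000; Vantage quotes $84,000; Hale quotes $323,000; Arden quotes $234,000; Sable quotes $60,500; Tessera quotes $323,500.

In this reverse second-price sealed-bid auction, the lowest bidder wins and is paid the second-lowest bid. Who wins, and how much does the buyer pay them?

Sable is paid $84,000

Rule: the lowest bidder wins and is paid the second-lowest bid.
Bids ranked: 60,500 (Sable) < 84,000 (Vantage) < 159,000 (Ember) < 164,500 (Willow) < 198,500 (Lumen) < 234,000 (Arden) < …
Sable is lowest; is paid the second-lowest bid, $84,000.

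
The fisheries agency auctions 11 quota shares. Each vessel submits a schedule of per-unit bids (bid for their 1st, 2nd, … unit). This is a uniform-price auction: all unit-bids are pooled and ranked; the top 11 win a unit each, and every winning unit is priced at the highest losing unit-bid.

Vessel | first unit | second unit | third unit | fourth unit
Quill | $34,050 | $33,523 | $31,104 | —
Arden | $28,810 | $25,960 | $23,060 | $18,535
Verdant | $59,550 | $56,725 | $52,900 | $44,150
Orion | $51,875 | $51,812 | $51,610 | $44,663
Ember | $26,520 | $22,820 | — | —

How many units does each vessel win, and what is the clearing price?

Pooled unit-bids ranked (top 11): 59,550 (Verdant-1), 56,725 (Verdant-2), 52,900 (Verdant-3), 51,875 (Orion-1), 51,812 (Orion-2), 51,610 (Orion-3), 44,663 (Orion-4), 44,150 (Verdant-4), 34,050 (Quill-1), 33,523 (Quill-2), 31,104 (Quill-3)
Highest rejected unit-bid = $28,810.
Allocation: Orion 4, Quill 3, Verdant 4.

Orion 4, Quill 3, Verdant 4; clearing price $28,810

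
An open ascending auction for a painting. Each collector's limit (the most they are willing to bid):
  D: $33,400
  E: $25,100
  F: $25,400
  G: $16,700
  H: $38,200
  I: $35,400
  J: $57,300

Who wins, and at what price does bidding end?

Sorting limits: 57,300 (J) > 38,200 (H) > 35,400 (I) > 33,400 (D) > 25,400 (F) > 25,100 (E) > …
H is the last rival to drop out, at $38,200; J remains and wins at that price.

J wins at $38,200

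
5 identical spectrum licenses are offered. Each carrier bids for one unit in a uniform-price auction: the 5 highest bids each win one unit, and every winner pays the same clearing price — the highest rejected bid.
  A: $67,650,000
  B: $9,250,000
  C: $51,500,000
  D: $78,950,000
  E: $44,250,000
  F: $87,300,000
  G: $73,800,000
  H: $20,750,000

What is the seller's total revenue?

Bids ranked high→low: 87,300,000 (F), 78,950,000 (D), 73,800,000 (G), 67,650,000 (A), 51,500,000 (C), 44,250,000 (E), 20,750,000 (H), …
Winners (5 units): F, D, G, A, C.
First losing bid is E's $44,250,000, which sets the uniform price.
Total revenue = 5 × $44,250,000 = $221,250,000.

Total revenue: $221,250,000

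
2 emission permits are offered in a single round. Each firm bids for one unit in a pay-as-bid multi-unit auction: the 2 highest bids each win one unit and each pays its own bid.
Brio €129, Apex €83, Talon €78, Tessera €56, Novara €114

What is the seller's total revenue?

Total revenue: €243

Ordering the bids: 129 (Brio), 114 (Novara), 83 (Apex), 78 (Talon), …
Top 2: Brio, Novara.
Total revenue = 129 + 114 = €243.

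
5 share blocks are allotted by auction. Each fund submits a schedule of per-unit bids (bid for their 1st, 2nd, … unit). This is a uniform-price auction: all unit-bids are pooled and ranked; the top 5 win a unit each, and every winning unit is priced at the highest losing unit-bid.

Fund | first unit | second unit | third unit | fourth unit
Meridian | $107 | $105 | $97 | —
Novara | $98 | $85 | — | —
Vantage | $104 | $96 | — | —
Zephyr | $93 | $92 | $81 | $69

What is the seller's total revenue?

Merging the schedules and taking the best 5: 107 (Meridian-1), 105 (Meridian-2), 104 (Vantage-1), 98 (Novara-1), 97 (Meridian-3)
First bid not allocated: $96.
Allocation: Meridian 3, Novara 1, Vantage 1. Every unit priced at $96.
Revenue = 5 × 96 = $480.

Total revenue: $480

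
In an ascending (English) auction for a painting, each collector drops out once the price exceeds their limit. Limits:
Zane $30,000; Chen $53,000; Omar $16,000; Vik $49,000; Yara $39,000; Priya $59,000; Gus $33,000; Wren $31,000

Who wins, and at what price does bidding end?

Open ascending-bid auction: the price rises until one bidder remains; the winner pays the price at which the last rival dropped out.
Limits ranked: 59,000 (Priya) > 53,000 (Chen) > 49,000 (Vik) > 39,000 (Yara) > 33,000 (Gus) > 31,000 (Wren) > …
Once the price passes $53,000, only Priya is left; the hammer falls at Chen's limit of $53,000.

Priya wins at $53,000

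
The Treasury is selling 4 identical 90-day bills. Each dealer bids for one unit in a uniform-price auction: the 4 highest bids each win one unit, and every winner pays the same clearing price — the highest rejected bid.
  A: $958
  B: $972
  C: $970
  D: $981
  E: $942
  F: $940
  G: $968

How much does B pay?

B pays $958

Ordering the bids: 981 (D), 972 (B), 970 (C), 968 (G), 958 (A), 942 (E), …
The 4 highest are D, B, C, G.
First losing bid is A's $958, which sets the uniform price.
B wins → pays $958.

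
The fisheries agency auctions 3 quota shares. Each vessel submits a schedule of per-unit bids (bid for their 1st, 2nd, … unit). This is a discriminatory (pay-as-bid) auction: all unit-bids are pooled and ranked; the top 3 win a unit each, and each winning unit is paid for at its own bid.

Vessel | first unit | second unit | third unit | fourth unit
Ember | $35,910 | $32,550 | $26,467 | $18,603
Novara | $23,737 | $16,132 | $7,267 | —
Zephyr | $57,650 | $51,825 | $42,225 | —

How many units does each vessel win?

Pooled unit-bids ranked (top 3): 57,650 (Zephyr-1), 51,825 (Zephyr-2), 42,225 (Zephyr-3)
Next rejected bid: $35,910 (not a price — pay-as-bid).
Allocation: Zephyr 3.

Zephyr 3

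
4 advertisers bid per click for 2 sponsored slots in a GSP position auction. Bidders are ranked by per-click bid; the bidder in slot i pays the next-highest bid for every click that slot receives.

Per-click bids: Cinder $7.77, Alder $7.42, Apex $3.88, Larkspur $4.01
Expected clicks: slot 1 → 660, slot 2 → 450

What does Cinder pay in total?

Sorting advertisers: $7.77 (Cinder) > $7.42 (Alder) > $4.01 (Larkspur) > …
Cinder holds slot 1 → pays next bid $7.42 × 660 clicks = $4897.20.

Cinder pays $4897.20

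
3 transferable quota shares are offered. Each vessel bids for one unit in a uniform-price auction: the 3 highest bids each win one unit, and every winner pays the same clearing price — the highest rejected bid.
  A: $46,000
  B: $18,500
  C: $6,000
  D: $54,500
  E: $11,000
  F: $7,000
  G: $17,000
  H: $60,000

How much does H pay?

H pays $18,500

Ordering the bids: 60,000 (H), 54,500 (D), 46,000 (A), 18,500 (B), 17,000 (G), …
Winners (3 units): H, D, A.
Highest unsuccessful bid: $18,500 → clearing price.
H wins → pays $18,500.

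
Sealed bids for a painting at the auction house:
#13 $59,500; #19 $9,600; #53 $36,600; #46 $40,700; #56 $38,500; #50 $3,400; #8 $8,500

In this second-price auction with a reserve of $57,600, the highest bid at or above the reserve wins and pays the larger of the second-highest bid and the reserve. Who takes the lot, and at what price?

Bids in order: 59,500 (#13) > 40,700 (#46) > 38,500 (#56) > 36,600 (#53) > 9,600 (#19) > 8,500 (#8) > …
#13 has the top bid at or above the reserve ($59,500).
Second-highest bid $40,700 is below the reserve $57,600, so the reserve binds → payment $57,600.

#13 pays $57,600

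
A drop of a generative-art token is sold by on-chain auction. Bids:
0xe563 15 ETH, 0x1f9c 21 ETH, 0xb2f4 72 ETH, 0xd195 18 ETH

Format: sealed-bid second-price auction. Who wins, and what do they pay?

Bids ranked: 72 (0xb2f4) > 21 (0x1f9c) > 18 (0xd195) > 15 (0xe563)
0xb2f4 wins with the highest bid; price is set by the runner-up at 21 ETH.

0xb2f4 pays 21 ETH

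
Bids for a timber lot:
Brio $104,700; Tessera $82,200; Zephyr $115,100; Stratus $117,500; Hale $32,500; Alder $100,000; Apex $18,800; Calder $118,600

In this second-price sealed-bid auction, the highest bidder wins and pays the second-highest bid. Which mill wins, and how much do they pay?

Calder pays $117,500

Sorting bids: 118,600 (Calder) > 117,500 (Stratus) > 115,100 (Zephyr) > 104,700 (Brio) > 100,000 (Alder) > 82,200 (Tessera) > …
Calder wins with the highest bid; price is set by the runner-up at $117,500.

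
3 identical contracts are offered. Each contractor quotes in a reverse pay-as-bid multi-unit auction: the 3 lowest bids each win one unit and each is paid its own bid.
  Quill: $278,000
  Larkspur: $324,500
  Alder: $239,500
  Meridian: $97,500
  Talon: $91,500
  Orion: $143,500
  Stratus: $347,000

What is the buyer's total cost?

Bids ranked low→high: 91,500 (Talon), 97,500 (Meridian), 143,500 (Orion), 239,500 (Alder), 278,000 (Quill), …
Winners (3 units): Talon, Meridian, Orion.
Total cost = 91,500 + 97,500 + 143,500 = $332,500.

Total cost: $332,500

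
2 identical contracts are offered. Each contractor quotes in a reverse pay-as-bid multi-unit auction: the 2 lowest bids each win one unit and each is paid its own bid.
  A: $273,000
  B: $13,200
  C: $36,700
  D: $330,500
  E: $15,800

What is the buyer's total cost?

Ordering the bids: 13,200 (B), 15,800 (E), 36,700 (C), 273,000 (A), …
Lowest 2: B, E.
Total cost = 13,200 + 15,800 = $29,000.

Total cost: $29,000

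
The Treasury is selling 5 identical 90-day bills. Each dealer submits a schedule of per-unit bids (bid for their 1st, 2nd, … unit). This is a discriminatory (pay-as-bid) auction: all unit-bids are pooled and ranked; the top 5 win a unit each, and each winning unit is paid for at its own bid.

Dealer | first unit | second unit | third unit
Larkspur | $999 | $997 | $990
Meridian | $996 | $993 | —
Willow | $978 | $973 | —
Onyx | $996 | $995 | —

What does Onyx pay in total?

Onyx pays $1,991

All unit-bids, highest first — top 5: 999 (Larkspur-1), 997 (Larkspur-2), 996 (Meridian-1), 996 (Onyx-1), 995 (Onyx-2)
Next rejected bid: $993 (not a price — pay-as-bid).
Onyx's winning unit-bids: 996 + 995 = $1,991.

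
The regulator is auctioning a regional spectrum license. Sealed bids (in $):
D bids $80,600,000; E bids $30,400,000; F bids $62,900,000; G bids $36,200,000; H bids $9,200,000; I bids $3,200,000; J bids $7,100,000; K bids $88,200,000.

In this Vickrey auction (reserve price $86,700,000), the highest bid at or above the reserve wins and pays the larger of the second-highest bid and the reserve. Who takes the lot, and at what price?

K pays $86,700,000

Vickrey auction (reserve price $86,700,000): the highest bid at or above the reserve wins and pays the larger of the second-highest bid and the reserve.
Bids ranked: 88,200,000 (K) > 80,600,000 (D) > 62,900,000 (F) > 36,200,000 (G) > 30,400,000 (E) > 9,200,000 (H) > …
Highest eligible bid: K at $88,200,000.
Second-highest bid $80,600,000 is below the reserve $86,700,000, so the reserve binds → payment $86,700,000.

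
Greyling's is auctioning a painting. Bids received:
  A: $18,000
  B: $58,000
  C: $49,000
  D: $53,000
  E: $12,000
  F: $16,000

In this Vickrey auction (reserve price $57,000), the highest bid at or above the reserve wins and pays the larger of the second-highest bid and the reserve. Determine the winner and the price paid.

Vickrey auction (reserve price $57,000): the highest bid at or above the reserve wins and pays the larger of the second-highest bid and the reserve.
Bids in order: 58,000 (B) > 53,000 (D) > 49,000 (C) > 18,000 (A) > 16,000 (F) > 12,000 (E)
B has the top bid at or above the reserve ($58,000).
max(second-highest $53,000, reserve $57,000) = $57,000.

B pays $57,000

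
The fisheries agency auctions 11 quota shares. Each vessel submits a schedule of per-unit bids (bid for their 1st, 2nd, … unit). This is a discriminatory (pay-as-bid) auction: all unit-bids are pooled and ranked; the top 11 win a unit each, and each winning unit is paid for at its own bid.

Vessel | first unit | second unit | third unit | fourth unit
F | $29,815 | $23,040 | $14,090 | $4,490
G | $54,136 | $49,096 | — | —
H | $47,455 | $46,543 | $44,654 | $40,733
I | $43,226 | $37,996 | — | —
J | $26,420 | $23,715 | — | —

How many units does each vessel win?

F 1, G 2, H 4, I 2, J 2

Merging the schedules and taking the best 11: 54,136 (G-1), 49,096 (G-2), 47,455 (H-1), 46,543 (H-2), 44,654 (H-3), 43,226 (I-1), 40,733 (H-4), 37,996 (I-2), 29,815 (F-1), 26,420 (J-1), 23,715 (J-2)
Next rejected bid: $23,040 (not a price — pay-as-bid).
Allocation: F 1, G 2, H 4, I 2, J 2.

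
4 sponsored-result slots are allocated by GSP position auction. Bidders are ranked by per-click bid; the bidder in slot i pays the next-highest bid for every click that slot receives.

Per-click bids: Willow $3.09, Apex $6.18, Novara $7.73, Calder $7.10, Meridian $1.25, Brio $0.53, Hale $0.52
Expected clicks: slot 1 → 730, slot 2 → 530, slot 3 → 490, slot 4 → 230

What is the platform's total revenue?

Total revenue: $10260.00

Per-click bids in order: $7.73 (Novara) > $7.10 (Calder) > $6.18 (Apex) > $3.09 (Willow) > $1.25 (Meridian) > …
Slot 1: Novara pays $7.10 × 730 = $5183.00
Slot 2: Calder pays $6.18 × 530 = $3275.40
Slot 3: Apex pays $3.09 × 490 = $1514.10
Slot 4: Willow pays $1.25 × 230 = $287.50
Total = $10260.00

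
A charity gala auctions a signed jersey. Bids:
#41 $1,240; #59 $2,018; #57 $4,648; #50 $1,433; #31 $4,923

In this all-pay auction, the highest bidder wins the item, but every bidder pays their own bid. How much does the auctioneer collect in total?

Total revenue: $14,262

Bids in order: 4,923 (#31) > 4,648 (#57) > 2,018 (#59) > 1,433 (#50) > 1,240 (#41)
Every bidder forfeits their bid regardless of winning.
Revenue = 1,240 + 2,018 + 4,648 + 1,433 + 4,923 = $14,262.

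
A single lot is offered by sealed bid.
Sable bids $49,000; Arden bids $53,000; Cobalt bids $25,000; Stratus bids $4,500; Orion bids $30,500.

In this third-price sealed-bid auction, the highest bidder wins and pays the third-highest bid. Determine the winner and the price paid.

Arden pays $30,500

Third-price sealed-bid auction: the highest bidder wins and pays the third-highest bid.
Bids in order: 53,000 (Arden) > 49,000 (Sable) > 30,500 (Orion) > 25,000 (Cobalt) > 4,500 (Stratus)
Arden wins; payment is bid #3 in the ranking = $30,500.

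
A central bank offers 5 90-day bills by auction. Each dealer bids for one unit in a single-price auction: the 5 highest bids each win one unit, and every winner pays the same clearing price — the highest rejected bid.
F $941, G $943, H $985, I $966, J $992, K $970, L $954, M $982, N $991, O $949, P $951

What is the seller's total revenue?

Ordering the bids: 992 (J), 991 (N), 985 (H), 982 (M), 970 (K), 966 (I), 954 (L), …
Top 5: J, N, H, M, K.
First losing bid is I's $966, which sets the uniform price.
Total revenue = 5 × $966 = $4,830.

Total revenue: $4,830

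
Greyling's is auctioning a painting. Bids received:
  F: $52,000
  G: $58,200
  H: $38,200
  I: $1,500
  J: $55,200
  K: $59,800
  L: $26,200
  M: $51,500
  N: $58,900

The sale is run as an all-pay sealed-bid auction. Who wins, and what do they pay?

K pays $59,800

Sorting bids: 59,800 (K) > 58,900 (N) > 58,200 (G) > 55,200 (J) > 52,000 (F) > 51,500 (M) > …
K is highest and takes the item; every bidder forfeits their bid.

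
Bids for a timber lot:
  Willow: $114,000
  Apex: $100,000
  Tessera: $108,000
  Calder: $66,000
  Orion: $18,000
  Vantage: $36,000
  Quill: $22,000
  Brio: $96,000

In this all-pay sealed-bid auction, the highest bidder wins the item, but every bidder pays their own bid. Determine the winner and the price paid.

Sorting bids: 114,000 (Willow) > 108,000 (Tessera) > 100,000 (Apex) > 96,000 (Brio) > 66,000 (Calder) > 36,000 (Vantage) > …
Willow wins with the top bid; all bids are sunk regardless.

Willow pays $114,000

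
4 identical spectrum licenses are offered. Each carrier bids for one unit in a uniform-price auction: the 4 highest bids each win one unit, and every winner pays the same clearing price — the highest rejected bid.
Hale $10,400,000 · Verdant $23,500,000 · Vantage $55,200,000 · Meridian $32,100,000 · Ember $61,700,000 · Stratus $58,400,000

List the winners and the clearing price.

Bids ranked high→low: 61,700,000 (Ember), 58,400,000 (Stratus), 55,200,000 (Vantage), 32,100,000 (Meridian), 23,500,000 (Verdant), 10,400,000 (Hale)
The 4 highest are Ember, Stratus, Vantage, Meridian.
Clearing price = highest rejected bid = $23,500,000.

Ember, Stratus, Vantage, Meridian; each pays $23,500,000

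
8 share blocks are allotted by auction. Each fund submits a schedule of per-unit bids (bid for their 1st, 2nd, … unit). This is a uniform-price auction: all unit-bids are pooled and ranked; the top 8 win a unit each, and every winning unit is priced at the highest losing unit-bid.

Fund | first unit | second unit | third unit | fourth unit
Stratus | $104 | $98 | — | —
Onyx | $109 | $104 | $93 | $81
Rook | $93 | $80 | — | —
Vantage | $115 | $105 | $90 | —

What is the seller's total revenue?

Total revenue: $720

All unit-bids, highest first — top 8: 115 (Vantage-1), 109 (Onyx-1), 105 (Vantage-2), 104 (Stratus-1), 104 (Onyx-2), 98 (Stratus-2), 93 (Onyx-3), 93 (Rook-1)
First bid not allocated: $90.
Allocation: Onyx 3, Rook 1, Stratus 2, Vantage 2. Every unit priced at $90.
Revenue = 8 × 90 = $720.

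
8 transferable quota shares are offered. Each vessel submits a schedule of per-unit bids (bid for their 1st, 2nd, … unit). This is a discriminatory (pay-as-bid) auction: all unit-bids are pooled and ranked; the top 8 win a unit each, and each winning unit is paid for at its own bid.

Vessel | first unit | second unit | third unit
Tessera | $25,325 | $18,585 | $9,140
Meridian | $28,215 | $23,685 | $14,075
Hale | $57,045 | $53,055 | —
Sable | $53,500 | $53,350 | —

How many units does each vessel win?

All unit-bids, highest first — top 8: 57,045 (Hale-1), 53,500 (Sable-1), 53,350 (Sable-2), 53,055 (Hale-2), 28,215 (Meridian-1), 25,325 (Tessera-1), 23,685 (Meridian-2), 18,585 (Tessera-2)
Next rejected bid: $14,075 (not a price — pay-as-bid).
Allocation: Hale 2, Meridian 2, Sable 2, Tessera 2.

Hale 2, Meridian 2, Sable 2, Tessera 2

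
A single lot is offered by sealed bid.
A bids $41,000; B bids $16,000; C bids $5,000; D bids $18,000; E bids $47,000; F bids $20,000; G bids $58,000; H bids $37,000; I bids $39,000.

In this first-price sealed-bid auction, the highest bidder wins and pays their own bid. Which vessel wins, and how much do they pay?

Bids ranked: 58,000 (G) > 47,000 (E) > 41,000 (A) > 39,000 (I) > 37,000 (H) > 20,000 (F) > …
G is highest → pays own bid, $58,000.

G pays $58,000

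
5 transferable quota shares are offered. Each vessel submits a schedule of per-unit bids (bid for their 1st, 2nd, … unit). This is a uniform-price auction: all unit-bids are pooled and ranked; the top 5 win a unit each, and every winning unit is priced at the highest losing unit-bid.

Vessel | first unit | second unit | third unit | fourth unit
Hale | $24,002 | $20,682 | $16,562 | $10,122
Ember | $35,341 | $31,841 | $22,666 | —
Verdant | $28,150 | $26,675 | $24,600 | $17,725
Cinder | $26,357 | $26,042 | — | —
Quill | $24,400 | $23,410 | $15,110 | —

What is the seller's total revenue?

Total revenue: $130,210

All unit-bids, highest first — top 5: 35,341 (Ember-1), 31,841 (Ember-2), 28,150 (Verdant-1), 26,675 (Verdant-2), 26,357 (Cinder-1)
The (k+1)-th unit-bid is $26,042.
Allocation: Cinder 1, Ember 2, Verdant 2. Every unit priced at $26,042.
Revenue = 5 × 26,042 = $130,210.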